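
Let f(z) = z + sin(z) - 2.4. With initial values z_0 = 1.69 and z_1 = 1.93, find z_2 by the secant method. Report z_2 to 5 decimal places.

1.31953

Secant update: z_(k+1) = z_k − f(z_k)·(z_k − z_(k-1))/(f(z_k) − f(z_(k-1))).
f(z_0) = 0.282904, f(z_1) = 0.466177
z_2 = 1.930000 - (0.466177)·(1.930000 - 1.690000)/(0.466177 - (0.282904)) = 1.319532; f(z_2) = -0.111869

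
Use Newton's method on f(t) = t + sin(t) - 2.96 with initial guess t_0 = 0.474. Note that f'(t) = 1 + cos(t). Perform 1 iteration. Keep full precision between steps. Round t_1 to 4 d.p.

1.5480

t_0 = 0.474000: f = -2.029551, f' = 1.889750 → t_1 = 0.474000 - (-2.029551)/(1.889750) = 1.547979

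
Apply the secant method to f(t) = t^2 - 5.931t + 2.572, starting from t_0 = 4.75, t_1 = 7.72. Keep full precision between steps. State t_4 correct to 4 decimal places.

5.4641

f(t_0) = -3.037750, f(t_1) = 16.383080
t_2 = 7.720000 - (16.383080)·(7.720000 - 4.750000)/(16.383080 - (-3.037750)) = 5.214559; f(t_2) = -1.163925
t_3 = 5.214559 - (-1.163925)·(5.214559 - 7.720000)/(-1.163925 - (16.383080)) = 5.380749; f(t_3) = -0.388761
t_4 = 5.380749 - (-0.388761)·(5.380749 - 5.214559)/(-0.388761 - (-1.163925)) = 5.464097; f(t_4) = 0.020799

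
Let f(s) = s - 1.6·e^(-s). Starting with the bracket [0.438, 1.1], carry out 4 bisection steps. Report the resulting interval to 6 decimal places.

f(0.438000) = -0.594521, f(1.100000) = 0.567406 (opposite signs)
step 1: m = 0.769000, f(m) = 0.027438 > 0 → root in [0.438000, 0.769000]
step 2: m = 0.603500, f(m) = -0.271531 < 0 → root in [0.603500, 0.769000]
step 3: m = 0.686250, f(m) = -0.119287 < 0 → root in [0.686250, 0.769000]
step 4: m = 0.727625, f(m) = -0.045263 < 0 → root in [0.727625, 0.769000]

[0.727625, 0.769000]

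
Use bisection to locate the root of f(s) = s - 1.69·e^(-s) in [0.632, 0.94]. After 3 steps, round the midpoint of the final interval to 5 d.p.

0.76675

f(0.632000) = -0.266282, f(0.940000) = 0.279839 (opposite signs)
step 1: m = 0.786000, f(m) = 0.015928 > 0 → root in [0.632000, 0.786000]
step 2: m = 0.709000, f(m) = -0.122710 < 0 → root in [0.709000, 0.786000]
step 3: m = 0.747500, f(m) = -0.052798 < 0 → root in [0.747500, 0.786000]
Midpoint of [0.747500, 0.786000] = 0.766750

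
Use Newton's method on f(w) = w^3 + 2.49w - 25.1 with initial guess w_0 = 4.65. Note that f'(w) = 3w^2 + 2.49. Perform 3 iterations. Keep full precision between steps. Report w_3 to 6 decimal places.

w_0 = 4.650000: f = 87.023125, f' = 67.357500 → w_1 = 4.650000 - (87.023125)/(67.357500) = 3.358041
w_1 = 3.358041: f = 21.128270, f' = 36.319319 → w_2 = 3.358041 - (21.128270)/(36.319319) = 2.776305
w_2 = 2.776305: f = 3.212387, f' = 25.613603 → w_3 = 2.776305 - (3.212387)/(25.613603) = 2.650887

2.650887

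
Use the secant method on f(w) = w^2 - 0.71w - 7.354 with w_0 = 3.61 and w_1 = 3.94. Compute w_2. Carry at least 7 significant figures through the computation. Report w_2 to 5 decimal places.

Secant update: w_(k+1) = w_k − f(w_k)·(w_k − w_(k-1))/(f(w_k) − f(w_(k-1))).
f(w_0) = 3.115000, f(w_1) = 5.372200
w_2 = 3.940000 - (5.372200)·(3.940000 - 3.610000)/(5.372200 - (3.115000)) = 3.154591; f(w_2) = 0.357683

3.15459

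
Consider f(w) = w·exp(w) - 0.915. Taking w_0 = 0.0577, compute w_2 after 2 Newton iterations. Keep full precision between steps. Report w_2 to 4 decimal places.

0.5908

f'(w) = (w + 1)·exp(w)
w_0 = 0.057700: f = -0.853873, f' = 1.120524 → w_1 = 0.057700 - (-0.853873)/(1.120524) = 0.819730
w_1 = 0.819730: f = 0.945693, f' = 4.130579 → w_2 = 0.819730 - (0.945693)/(4.130579) = 0.590780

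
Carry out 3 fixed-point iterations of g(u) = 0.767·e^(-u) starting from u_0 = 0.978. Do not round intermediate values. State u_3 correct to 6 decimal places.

0.431675

u_1 = g(0.978000) = 0.288440
u_2 = g(0.288440) = 0.574814
u_3 = g(0.574814) = 0.431675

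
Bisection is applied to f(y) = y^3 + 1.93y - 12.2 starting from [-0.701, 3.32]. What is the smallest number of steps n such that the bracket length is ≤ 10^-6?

22

Initial width b − a = 3.32 − -0.701 = 4.021000.
After n steps the width is (b−a)/2^n; need (b−a)/2^n ≤ 10^-6.
So n ≥ log₂(4.021000/10^-6) = log₂(4021000.0000) ≈ 21.9391.
Hence n = 22.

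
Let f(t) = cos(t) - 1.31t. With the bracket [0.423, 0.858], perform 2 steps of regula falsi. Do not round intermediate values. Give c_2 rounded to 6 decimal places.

0.620433

f(0.423000) = 0.357732, f(0.858000) = -0.470028
step 1: c = 0.610993, f(c) = 0.018677 > 0 → new bracket [0.610993, 0.858000]
step 2: c = 0.620433, f(c) = 0.000859 > 0 → new bracket [0.620433, 0.858000]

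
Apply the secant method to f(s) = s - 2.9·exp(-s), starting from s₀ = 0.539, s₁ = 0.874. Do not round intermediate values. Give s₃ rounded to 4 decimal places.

Secant update: s_(k+1) = s_k − f(s_k)·(s_k − s_(k-1))/(f(s_k) − f(s_(k-1))).
f(s_0) = -1.152661, f(s_1) = -0.336109
s_2 = 0.874000 - (-0.336109)·(0.874000 - 0.539000)/(-0.336109 - (-1.152661)) = 1.011893; f(s_2) = -0.042345
s_3 = 1.011893 - (-0.042345)·(1.011893 - 0.874000)/(-0.042345 - (-0.336109)) = 1.031769; f(s_3) = -0.001720

1.0318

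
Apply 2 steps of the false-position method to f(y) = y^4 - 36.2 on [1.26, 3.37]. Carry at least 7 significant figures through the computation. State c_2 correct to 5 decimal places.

2.15241

f(1.260000) = -33.679526, f(3.370000) = 92.779178
step 1: c = 1.821953, f(c) = -25.180844 < 0 → new bracket [1.821953, 3.370000]
step 2: c = 2.152413, f(c) = -14.736398 < 0 → new bracket [2.152413, 3.370000]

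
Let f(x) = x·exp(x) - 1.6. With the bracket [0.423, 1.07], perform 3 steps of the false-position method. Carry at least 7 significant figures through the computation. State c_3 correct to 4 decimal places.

0.7491

f(0.423000) = -0.954276, f(1.070000) = 1.519456
step 1: c = 0.672589, f(c) = -0.282194 < 0 → new bracket [0.672589, 1.070000]
step 2: c = 0.734836, f(c) = -0.067765 < 0 → new bracket [0.734836, 1.070000]
step 3: c = 0.749145, f(c) = -0.015414 < 0 → new bracket [0.749145, 1.070000]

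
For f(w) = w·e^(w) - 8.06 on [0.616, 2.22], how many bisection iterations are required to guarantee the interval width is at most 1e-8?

Initial width b − a = 2.22 − 0.616 = 1.604000.
After n steps the width is (b−a)/2^n; need (b−a)/2^n ≤ 1e-8.
So n ≥ log₂(1.604000/1e-8) = log₂(160400000.0000) ≈ 27.2571.
Hence n = 28.

28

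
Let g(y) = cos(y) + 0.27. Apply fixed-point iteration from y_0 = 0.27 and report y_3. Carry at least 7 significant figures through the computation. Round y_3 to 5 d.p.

1.09495

y_1 = g(0.270000) = 1.233771
y_2 = g(1.233771) = 0.600681
y_3 = g(0.600681) = 1.094951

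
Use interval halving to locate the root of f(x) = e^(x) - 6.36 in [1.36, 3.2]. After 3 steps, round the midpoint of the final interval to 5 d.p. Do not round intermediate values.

1.93500

f(1.360000) = -2.463807, f(3.200000) = 18.172530 (opposite signs)
step 1: m = 2.280000, f(m) = 3.416680 > 0 → root in [1.360000, 2.280000]
step 2: m = 1.820000, f(m) = -0.188142 < 0 → root in [1.820000, 2.280000]
step 3: m = 2.050000, f(m) = 1.407901 > 0 → root in [1.820000, 2.050000]
Midpoint of [1.820000, 2.050000] = 1.935000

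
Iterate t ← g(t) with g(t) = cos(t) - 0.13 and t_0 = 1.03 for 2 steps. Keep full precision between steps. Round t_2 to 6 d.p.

0.796866

t_1 = g(1.030000) = 0.384819
t_2 = g(0.384819) = 0.796866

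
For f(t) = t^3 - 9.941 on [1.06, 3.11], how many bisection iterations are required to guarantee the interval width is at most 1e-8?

28

Initial width b − a = 3.11 − 1.06 = 2.050000.
After n steps the width is (b−a)/2^n; need (b−a)/2^n ≤ 1e-8.
So n ≥ log₂(2.050000/1e-8) = log₂(205000000.0000) ≈ 27.6110.
Hence n = 28.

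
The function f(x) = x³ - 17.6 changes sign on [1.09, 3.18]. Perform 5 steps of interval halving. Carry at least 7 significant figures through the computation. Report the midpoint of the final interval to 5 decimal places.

2.62484

f(1.090000) = -16.304971, f(3.180000) = 14.557432 (opposite signs)
step 1: m = 2.135000, f(m) = -7.868190 < 0 → root in [2.135000, 3.180000]
step 2: m = 2.657500, f(m) = 1.168079 > 0 → root in [2.135000, 2.657500]
step 3: m = 2.396250, f(m) = -3.840699 < 0 → root in [2.396250, 2.657500]
step 4: m = 2.526875, f(m) = -1.465657 < 0 → root in [2.526875, 2.657500]
step 5: m = 2.592188, f(m) = -0.181962 < 0 → root in [2.592188, 2.657500]
Midpoint of [2.592188, 2.657500] = 2.624844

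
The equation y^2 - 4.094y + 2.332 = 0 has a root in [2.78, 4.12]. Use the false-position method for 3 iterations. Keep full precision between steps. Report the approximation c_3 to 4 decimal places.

3.4030

False-position update: c = (a·f(b) − b·f(a))/(f(b) − f(a)); replace the endpoint whose sign matches f(c).
f(2.780000) = -1.320920, f(4.120000) = 2.439120
step 1: c = 3.250748, f(c) = -0.409199 < 0 → new bracket [3.250748, 4.120000]
step 2: c = 3.375628, f(c) = -0.092957 < 0 → new bracket [3.375628, 4.120000]
step 3: c = 3.402955, f(c) = -0.019595 < 0 → new bracket [3.402955, 4.120000]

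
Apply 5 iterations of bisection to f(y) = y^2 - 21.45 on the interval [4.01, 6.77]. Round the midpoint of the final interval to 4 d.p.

f(4.010000) = -5.369900, f(6.770000) = 24.382900 (opposite signs)
step 1: m = 5.390000, f(m) = 7.602100 > 0 → root in [4.010000, 5.390000]
step 2: m = 4.700000, f(m) = 0.640000 > 0 → root in [4.010000, 4.700000]
step 3: m = 4.355000, f(m) = -2.483975 < 0 → root in [4.355000, 4.700000]
step 4: m = 4.527500, f(m) = -0.951744 < 0 → root in [4.527500, 4.700000]
step 5: m = 4.613750, f(m) = -0.163311 < 0 → root in [4.613750, 4.700000]
Midpoint of [4.613750, 4.700000] = 4.656875

4.6569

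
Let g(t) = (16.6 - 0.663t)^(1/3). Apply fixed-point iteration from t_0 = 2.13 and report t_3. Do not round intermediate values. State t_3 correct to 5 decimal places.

t_1 = g(2.130000) = 2.476462
t_2 = g(2.476462) = 2.463914
t_3 = g(2.463914) = 2.464371

2.46437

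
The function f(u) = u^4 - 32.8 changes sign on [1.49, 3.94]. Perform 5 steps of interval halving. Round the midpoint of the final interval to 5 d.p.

f(1.490000) = -27.871156, f(3.940000) = 208.182157 (opposite signs)
step 1: m = 2.715000, f(m) = 21.534958 > 0 → root in [1.490000, 2.715000]
step 2: m = 2.102500, f(m) = -13.259124 < 0 → root in [2.102500, 2.715000]
step 3: m = 2.408750, f(m) = 0.864092 > 0 → root in [2.102500, 2.408750]
step 4: m = 2.255625, f(m) = -6.913842 < 0 → root in [2.255625, 2.408750]
step 5: m = 2.332187, f(m) = -3.216207 < 0 → root in [2.332187, 2.408750]
Midpoint of [2.332187, 2.408750] = 2.370469

2.37047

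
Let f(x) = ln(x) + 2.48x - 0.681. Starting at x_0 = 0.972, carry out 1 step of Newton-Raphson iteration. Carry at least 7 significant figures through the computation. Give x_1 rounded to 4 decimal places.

Newton update: x ← x − f(x)/f'(x).
f'(x) = 1/x + 2.48
x_0 = 0.972000: f = 1.701161, f' = 3.508807 → x_1 = 0.972000 - (1.701161)/(3.508807) = 0.487174

0.4872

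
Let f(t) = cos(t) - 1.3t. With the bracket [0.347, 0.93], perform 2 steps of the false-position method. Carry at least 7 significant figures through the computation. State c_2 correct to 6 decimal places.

0.623151

False-position update: c = (a·f(b) − b·f(a))/(f(b) − f(a)); replace the endpoint whose sign matches f(c).
f(0.347000) = 0.489297, f(0.930000) = -0.611166
step 1: c = 0.606218, f(c) = 0.033725 > 0 → new bracket [0.606218, 0.930000]
step 2: c = 0.623151, f(c) = 0.001948 > 0 → new bracket [0.623151, 0.930000]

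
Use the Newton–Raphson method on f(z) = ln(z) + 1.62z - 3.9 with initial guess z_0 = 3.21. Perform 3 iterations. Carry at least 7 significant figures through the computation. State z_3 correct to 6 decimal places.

1.984379

Newton update: z ← z − f(z)/f'(z).
f'(z) = 1/z + 1.62
z_0 = 3.210000: f = 2.466471, f' = 1.931526 → z_1 = 3.210000 - (2.466471)/(1.931526) = 1.933046
z_1 = 1.933046: f = -0.109369, f' = 2.137318 → z_2 = 1.933046 - (-0.109369)/(2.137318) = 1.984217
z_2 = 1.984217: f = -0.000344, f' = 2.123977 → z_3 = 1.984217 - (-0.000344)/(2.123977) = 1.984379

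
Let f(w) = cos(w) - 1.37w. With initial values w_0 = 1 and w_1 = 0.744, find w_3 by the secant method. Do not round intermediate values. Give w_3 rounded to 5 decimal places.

f(w_0) = -0.829698, f(w_1) = -0.283514
w_2 = 0.744000 - (-0.283514)·(0.744000 - 1.000000)/(-0.283514 - (-0.829698)) = 0.611115; f(w_2) = -0.018218
w_3 = 0.611115 - (-0.018218)·(0.611115 - 0.744000)/(-0.018218 - (-0.283514)) = 0.601989; f(w_3) = -0.000515

0.60199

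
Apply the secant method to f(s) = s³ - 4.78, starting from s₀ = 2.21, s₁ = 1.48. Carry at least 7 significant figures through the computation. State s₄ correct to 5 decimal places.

1.68426

f(s_0) = 6.013861, f(s_1) = -1.538208
s_2 = 1.480000 - (-1.538208)·(1.480000 - 2.210000)/(-1.538208 - (6.013861)) = 1.628687; f(s_2) = -0.459713
s_3 = 1.628687 - (-0.459713)·(1.628687 - 1.480000)/(-0.459713 - (-1.538208)) = 1.692065; f(s_3) = 0.064524
s_4 = 1.692065 - (0.064524)·(1.692065 - 1.628687)/(0.064524 - (-0.459713)) = 1.684264; f(s_4) = -0.002170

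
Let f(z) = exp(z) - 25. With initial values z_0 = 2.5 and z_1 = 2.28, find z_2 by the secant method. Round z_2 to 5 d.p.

3.67210

Secant update: z_(k+1) = z_k − f(z_k)·(z_k − z_(k-1))/(f(z_k) − f(z_(k-1))).
f(z_0) = -12.817506, f(z_1) = -15.223320
z_2 = 2.280000 - (-15.223320)·(2.280000 - 2.500000)/(-15.223320 - (-12.817506)) = 3.672099; f(z_2) = 14.334377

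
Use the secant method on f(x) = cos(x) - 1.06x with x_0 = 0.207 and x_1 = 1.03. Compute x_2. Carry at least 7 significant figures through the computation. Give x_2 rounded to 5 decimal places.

Secant update: x_(k+1) = x_k − f(x_k)·(x_k − x_(k-1))/(f(x_k) − f(x_(k-1))).
f(x_0) = 0.759232, f(x_1) = -0.576981
x_2 = 1.030000 - (-0.576981)·(1.030000 - 0.207000)/(-0.576981 - (0.759232)) = 0.674626; f(x_2) = 0.065837

0.67463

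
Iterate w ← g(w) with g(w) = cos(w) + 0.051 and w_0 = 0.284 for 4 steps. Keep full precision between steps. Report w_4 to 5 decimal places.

0.68326

w_1 = g(0.284000) = 1.010942
w_2 = g(1.010942) = 0.582062
w_3 = g(0.582062) = 0.886331
w_4 = g(0.886331) = 0.683259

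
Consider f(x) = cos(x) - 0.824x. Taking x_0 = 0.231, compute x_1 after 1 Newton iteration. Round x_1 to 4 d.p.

0.9747

f'(x) = -sin(x) - 0.824
x_0 = 0.231000: f = 0.783094, f' = -1.052951 → x_1 = 0.231000 - (0.783094)/(-1.052951) = 0.974714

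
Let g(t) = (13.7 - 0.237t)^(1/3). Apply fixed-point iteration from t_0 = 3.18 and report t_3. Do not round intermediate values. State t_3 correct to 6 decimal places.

2.359787

t_1 = g(3.180000) = 2.348095
t_2 = g(2.348095) = 2.359955
t_3 = g(2.359955) = 2.359787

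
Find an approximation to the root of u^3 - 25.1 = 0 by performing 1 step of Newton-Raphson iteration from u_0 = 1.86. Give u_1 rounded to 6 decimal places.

3.658391

f'(u) = 3u^2
u_0 = 1.860000: f = -18.665144, f' = 10.378800 → u_1 = 1.860000 - (-18.665144)/(10.378800) = 3.658391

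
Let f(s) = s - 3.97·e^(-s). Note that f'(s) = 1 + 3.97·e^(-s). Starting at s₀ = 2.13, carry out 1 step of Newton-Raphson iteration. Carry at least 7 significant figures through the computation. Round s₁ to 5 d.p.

s_0 = 2.130000: f = 1.658216, f' = 1.471784 → s_1 = 2.130000 - (1.658216)/(1.471784) = 1.003329

1.00333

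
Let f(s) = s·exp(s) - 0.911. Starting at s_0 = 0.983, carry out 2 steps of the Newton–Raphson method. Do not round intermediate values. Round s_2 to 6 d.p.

0.545908

f'(s) = (s + 1)·exp(s)
s_0 = 0.983000: f = 1.716030, f' = 5.299491 → s_1 = 0.983000 - (1.716030)/(5.299491) = 0.659190
s_1 = 0.659190: f = 0.363362, f' = 3.207587 → s_2 = 0.659190 - (0.363362)/(3.207587) = 0.545908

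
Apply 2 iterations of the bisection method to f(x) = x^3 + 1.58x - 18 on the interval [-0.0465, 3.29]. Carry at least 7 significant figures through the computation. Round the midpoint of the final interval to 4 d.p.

f(-0.046500) = -18.073571, f(3.290000) = 22.809489 (opposite signs)
step 1: m = 1.621750, f(m) = -11.172314 < 0 → root in [1.621750, 3.290000]
step 2: m = 2.455875, f(m) = 0.692455 > 0 → root in [1.621750, 2.455875]
Midpoint of [1.621750, 2.455875] = 2.038812

2.0388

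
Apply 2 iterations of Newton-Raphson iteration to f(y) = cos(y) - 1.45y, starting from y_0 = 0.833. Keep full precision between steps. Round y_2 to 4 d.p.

0.5778

Newton update: y ← y − f(y)/f'(y).
f'(y) = -sin(y) - 1.45
y_0 = 0.833000: f = -0.535191, f' = -2.189953 → y_1 = 0.833000 - (-0.535191)/(-2.189953) = 0.588615
y_1 = 0.588615: f = -0.021782, f' = -2.005210 → y_2 = 0.588615 - (-0.021782)/(-2.005210) = 0.577753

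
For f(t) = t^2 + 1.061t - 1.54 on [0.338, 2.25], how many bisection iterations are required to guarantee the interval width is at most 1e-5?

Initial width b − a = 2.25 − 0.338 = 1.912000.
After n steps the width is (b−a)/2^n; need (b−a)/2^n ≤ 1e-5.
So n ≥ log₂(1.912000/1e-5) = log₂(191200.0000) ≈ 17.5447.
Hence n = 18.

18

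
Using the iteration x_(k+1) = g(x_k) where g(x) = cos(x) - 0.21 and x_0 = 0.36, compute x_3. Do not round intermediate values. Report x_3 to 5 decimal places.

0.64878

x_1 = g(0.360000) = 0.725897
x_2 = g(0.725897) = 0.537904
x_3 = g(0.537904) = 0.648784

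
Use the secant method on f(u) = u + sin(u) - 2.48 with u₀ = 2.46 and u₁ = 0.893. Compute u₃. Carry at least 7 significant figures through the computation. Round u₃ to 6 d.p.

Secant update: u_(k+1) = u_k − f(u_k)·(u_k − u_(k-1))/(f(u_k) − f(u_(k-1))).
f(u_0) = 0.610031, f(u_1) = -0.808044
u_2 = 0.893000 - (-0.808044)·(0.893000 - 2.460000)/(-0.808044 - (0.610031)) = 1.785904; f(u_2) = 0.282857
u_3 = 1.785904 - (0.282857)·(1.785904 - 0.893000)/(0.282857 - (-0.808044)) = 1.554385; f(u_3) = 0.074250

1.554385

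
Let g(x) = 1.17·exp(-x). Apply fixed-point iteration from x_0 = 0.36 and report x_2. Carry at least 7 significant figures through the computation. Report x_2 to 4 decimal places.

x_1 = g(0.360000) = 0.816281
x_2 = g(0.816281) = 0.517225

0.5172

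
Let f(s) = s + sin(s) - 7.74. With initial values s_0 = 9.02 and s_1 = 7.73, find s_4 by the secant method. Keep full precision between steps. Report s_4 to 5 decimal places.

f(s_0) = 1.673815, f(s_1) = 0.982324
s_2 = 7.730000 - (0.982324)·(7.730000 - 9.020000)/(0.982324 - (1.673815)) = 5.897440; f(s_2) = -2.218810
s_3 = 5.897440 - (-2.218810)·(5.897440 - 7.730000)/(-2.218810 - (0.982324)) = 7.167647; f(s_3) = 0.201221
s_4 = 7.167647 - (0.201221)·(7.167647 - 5.897440)/(0.201221 - (-2.218810)) = 7.062032; f(s_4) = 0.024490

7.06203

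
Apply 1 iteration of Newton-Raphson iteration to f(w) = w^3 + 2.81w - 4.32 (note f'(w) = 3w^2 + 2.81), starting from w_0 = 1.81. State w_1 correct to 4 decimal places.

1.2802

w_0 = 1.810000: f = 6.695841, f' = 12.638300 → w_1 = 1.810000 - (6.695841)/(12.638300) = 1.280194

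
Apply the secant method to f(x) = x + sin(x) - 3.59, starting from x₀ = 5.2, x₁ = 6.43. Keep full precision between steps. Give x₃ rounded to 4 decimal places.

4.6760

f(x_0) = 0.726545, f(x_1) = 2.986288
x_2 = 6.430000 - (2.986288)·(6.430000 - 5.200000)/(2.986288 - (0.726545)) = 4.804534; f(x_2) = 0.218777
x_3 = 4.804534 - (0.218777)·(4.804534 - 6.430000)/(0.218777 - (2.986288)) = 4.676038; f(x_3) = 0.086699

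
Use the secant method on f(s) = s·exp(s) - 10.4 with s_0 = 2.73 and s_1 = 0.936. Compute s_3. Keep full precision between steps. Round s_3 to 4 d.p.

Secant update: s_(k+1) = s_k − f(s_k)·(s_k − s_(k-1))/(f(s_k) − f(s_(k-1))).
f(s_0) = 31.458782, f(s_1) = -8.013423
s_2 = 0.936000 - (-8.013423)·(0.936000 - 2.730000)/(-8.013423 - (31.458782)) = 1.300208; f(s_2) = -5.628161
s_3 = 1.300208 - (-5.628161)·(1.300208 - 0.936000)/(-5.628161 - (-8.013423)) = 2.159577; f(s_3) = 8.318059

2.1596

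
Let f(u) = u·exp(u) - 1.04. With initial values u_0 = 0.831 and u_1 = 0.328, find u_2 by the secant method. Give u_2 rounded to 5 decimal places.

0.53050

f(u_0) = 0.867655, f(u_1) = -0.584674
u_2 = 0.328000 - (-0.584674)·(0.328000 - 0.831000)/(-0.584674 - (0.867655)) = 0.530496; f(u_2) = -0.138276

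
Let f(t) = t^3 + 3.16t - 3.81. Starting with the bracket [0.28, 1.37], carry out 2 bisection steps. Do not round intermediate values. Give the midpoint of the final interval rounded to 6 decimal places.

0.961250

f(0.280000) = -2.903248, f(1.370000) = 3.090553 (opposite signs)
step 1: m = 0.825000, f(m) = -0.641484 < 0 → root in [0.825000, 1.370000]
step 2: m = 1.097500, f(m) = 0.980046 > 0 → root in [0.825000, 1.097500]
Midpoint of [0.825000, 1.097500] = 0.961250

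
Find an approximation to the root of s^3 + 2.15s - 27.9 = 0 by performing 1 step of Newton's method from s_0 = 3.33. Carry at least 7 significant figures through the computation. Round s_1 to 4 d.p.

2.8730

Newton update: s ← s − f(s)/f'(s).
f'(s) = 3s^2 + 2.15
s_0 = 3.330000: f = 16.185537, f' = 35.416700 → s_1 = 3.330000 - (16.185537)/(35.416700) = 2.872997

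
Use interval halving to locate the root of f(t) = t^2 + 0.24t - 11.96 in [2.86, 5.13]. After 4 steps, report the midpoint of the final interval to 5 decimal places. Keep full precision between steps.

3.35656

f(2.860000) = -3.094000, f(5.130000) = 15.588100 (opposite signs)
step 1: m = 3.995000, f(m) = 4.958825 > 0 → root in [2.860000, 3.995000]
step 2: m = 3.427500, f(m) = 0.610356 > 0 → root in [2.860000, 3.427500]
step 3: m = 3.143750, f(m) = -1.322336 < 0 → root in [3.143750, 3.427500]
step 4: m = 3.285625, f(m) = -0.376118 < 0 → root in [3.285625, 3.427500]
Midpoint of [3.285625, 3.427500] = 3.356562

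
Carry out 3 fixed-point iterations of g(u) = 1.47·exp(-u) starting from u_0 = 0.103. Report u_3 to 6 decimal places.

u_1 = g(0.103000) = 1.326127
u_2 = g(1.326127) = 0.390290
u_3 = g(0.390290) = 0.994985

0.994985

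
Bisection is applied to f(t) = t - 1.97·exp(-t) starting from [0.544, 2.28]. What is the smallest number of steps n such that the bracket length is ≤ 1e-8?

Initial width b − a = 2.28 − 0.544 = 1.736000.
After n steps the width is (b−a)/2^n; need (b−a)/2^n ≤ 1e-8.
So n ≥ log₂(1.736000/1e-8) = log₂(173600000.0000) ≈ 27.3712.
Hence n = 28.

28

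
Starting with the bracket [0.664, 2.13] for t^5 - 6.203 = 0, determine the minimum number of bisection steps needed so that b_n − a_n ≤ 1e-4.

Initial width b − a = 2.13 − 0.664 = 1.466000.
After n steps the width is (b−a)/2^n; need (b−a)/2^n ≤ 1e-4.
So n ≥ log₂(1.466000/1e-4) = log₂(14660.0000) ≈ 13.8396.
Hence n = 14.

14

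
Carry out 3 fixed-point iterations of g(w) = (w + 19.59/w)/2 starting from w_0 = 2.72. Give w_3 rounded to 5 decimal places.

w_1 = g(2.720000) = 4.961103
w_2 = g(4.961103) = 4.454911
w_3 = g(4.454911) = 4.426153

4.42615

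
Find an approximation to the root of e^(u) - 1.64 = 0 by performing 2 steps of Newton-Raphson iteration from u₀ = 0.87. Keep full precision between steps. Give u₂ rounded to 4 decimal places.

0.4966

Newton update: u ← u − f(u)/f'(u).
f'(u) = e^(u)
u_0 = 0.870000: f = 0.746911, f' = 2.386911 → u_1 = 0.870000 - (0.746911)/(2.386911) = 0.557081
u_1 = 0.557081: f = 0.105569, f' = 1.745569 → u_2 = 0.557081 - (0.105569)/(1.745569) = 0.496602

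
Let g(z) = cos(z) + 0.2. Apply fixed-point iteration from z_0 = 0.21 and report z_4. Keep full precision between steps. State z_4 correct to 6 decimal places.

0.710564

z_1 = g(0.210000) = 1.178031
z_2 = g(1.178031) = 0.582745
z_3 = g(0.582745) = 1.034955
z_4 = g(1.034955) = 0.710564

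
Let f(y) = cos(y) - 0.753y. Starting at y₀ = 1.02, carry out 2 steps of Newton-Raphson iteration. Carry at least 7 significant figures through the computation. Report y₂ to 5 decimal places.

0.86322

f'(y) = -sin(y) - 0.753
y_0 = 1.020000: f = -0.244694, f' = -1.605108 → y_1 = 1.020000 - (-0.244694)/(-1.605108) = 0.867553
y_1 = 0.867553: f = -0.006572, f' = -1.515749 → y_2 = 0.867553 - (-0.006572)/(-1.515749) = 0.863217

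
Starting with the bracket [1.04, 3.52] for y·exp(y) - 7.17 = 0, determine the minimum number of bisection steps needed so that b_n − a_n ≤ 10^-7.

25

Initial width b − a = 3.52 − 1.04 = 2.480000.
After n steps the width is (b−a)/2^n; need (b−a)/2^n ≤ 10^-7.
So n ≥ log₂(2.480000/10^-7) = log₂(24800000.0000) ≈ 24.5638.
Hence n = 25.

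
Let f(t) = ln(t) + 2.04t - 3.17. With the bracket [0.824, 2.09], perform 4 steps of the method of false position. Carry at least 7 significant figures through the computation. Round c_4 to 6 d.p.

f(0.824000) = -1.682625, f(2.090000) = 1.830764
step 1: c = 1.430310, f(c) = 0.105724 > 0 → new bracket [0.824000, 1.430310]
step 2: c = 1.394466, f(c) = 0.007223 > 0 → new bracket [0.824000, 1.394466]
step 3: c = 1.392028, f(c) = 0.000499 > 0 → new bracket [0.824000, 1.392028]
step 4: c = 1.391860, f(c) = 0.000034 > 0 → new bracket [0.824000, 1.391860]

1.391860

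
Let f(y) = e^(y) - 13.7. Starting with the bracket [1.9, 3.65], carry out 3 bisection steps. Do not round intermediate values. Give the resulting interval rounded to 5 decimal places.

f(1.900000) = -7.014106, f(3.650000) = 24.774666 (opposite signs)
step 1: m = 2.775000, f(m) = 2.338627 > 0 → root in [1.900000, 2.775000]
step 2: m = 2.337500, f(m) = -3.344684 < 0 → root in [2.337500, 2.775000]
step 3: m = 2.556250, f(m) = -0.812601 < 0 → root in [2.556250, 2.775000]

[2.55625, 2.77500]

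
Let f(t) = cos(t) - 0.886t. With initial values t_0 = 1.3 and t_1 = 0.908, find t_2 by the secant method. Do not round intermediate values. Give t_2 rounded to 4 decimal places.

0.8013

Secant update: t_(k+1) = t_k − f(t_k)·(t_k − t_(k-1))/(f(t_k) − f(t_(k-1))).
f(t_0) = -0.884301, f(t_1) = -0.189164
t_2 = 0.908000 - (-0.189164)·(0.908000 - 1.300000)/(-0.189164 - (-0.884301)) = 0.801327; f(t_2) = -0.014221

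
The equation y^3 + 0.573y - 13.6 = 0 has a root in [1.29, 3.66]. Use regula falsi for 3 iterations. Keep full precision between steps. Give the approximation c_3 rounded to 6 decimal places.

f(1.290000) = -10.714141, f(3.660000) = 37.525076
step 1: c = 1.816387, f(c) = -6.566470 < 0 → new bracket [1.816387, 3.660000]
step 2: c = 2.090953, f(c) = -3.260060 < 0 → new bracket [2.090953, 3.660000]
step 3: c = 2.216371, f(c) = -1.442539 < 0 → new bracket [2.216371, 3.660000]

2.216371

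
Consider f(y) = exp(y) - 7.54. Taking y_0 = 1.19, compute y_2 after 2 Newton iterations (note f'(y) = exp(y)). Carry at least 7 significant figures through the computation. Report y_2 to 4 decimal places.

2.1128

Newton update: y ← y − f(y)/f'(y).
y_0 = 1.190000: f = -4.252919, f' = 3.287081 → y_1 = 1.190000 - (-4.252919)/(3.287081) = 2.483828
y_1 = 2.483828: f = 4.447067, f' = 11.987067 → y_2 = 2.483828 - (4.447067)/(11.987067) = 2.112840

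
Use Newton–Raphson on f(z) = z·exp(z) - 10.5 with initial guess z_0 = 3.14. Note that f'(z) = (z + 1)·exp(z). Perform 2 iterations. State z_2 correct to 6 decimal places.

2.026765

Newton update: z ← z − f(z)/f'(z).
z_0 = 3.140000: f = 62.046142, f' = 95.650009 → z_1 = 3.140000 - (62.046142)/(95.650009) = 2.491321
z_1 = 2.491321: f = 19.588235, f' = 42.165456 → z_2 = 2.491321 - (19.588235)/(42.165456) = 2.026765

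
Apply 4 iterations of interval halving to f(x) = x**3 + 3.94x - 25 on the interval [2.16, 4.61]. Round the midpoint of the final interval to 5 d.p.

2.54281

f(2.160000) = -6.411904, f(4.610000) = 91.135581 (opposite signs)
step 1: m = 3.385000, f(m) = 27.122992 > 0 → root in [2.160000, 3.385000]
step 2: m = 2.772500, f(m) = 7.235182 > 0 → root in [2.160000, 2.772500]
step 3: m = 2.466250, f(m) = -0.282283 < 0 → root in [2.466250, 2.772500]
step 4: m = 2.619375, f(m) = 3.292198 > 0 → root in [2.466250, 2.619375]
Midpoint of [2.466250, 2.619375] = 2.542813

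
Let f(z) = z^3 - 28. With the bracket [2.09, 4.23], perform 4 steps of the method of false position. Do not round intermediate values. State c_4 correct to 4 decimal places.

f(2.090000) = -18.870671, f(4.230000) = 47.686967
step 1: c = 2.696741, f(c) = -8.388192 < 0 → new bracket [2.696741, 4.230000]
step 2: c = 2.926099, f(c) = -2.946589 < 0 → new bracket [2.926099, 4.230000]
step 3: c = 3.001978, f(c) = -0.946550 < 0 → new bracket [3.001978, 4.230000]
step 4: c = 3.025879, f(c) = -0.295216 < 0 → new bracket [3.025879, 4.230000]

3.0259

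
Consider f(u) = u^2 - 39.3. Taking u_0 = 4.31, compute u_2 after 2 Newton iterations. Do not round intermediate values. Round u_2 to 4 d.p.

f'(u) = 2u
u_0 = 4.310000: f = -20.723900, f' = 8.620000 → u_1 = 4.310000 - (-20.723900)/(8.620000) = 6.714165
u_1 = 6.714165: f = 5.780008, f' = 13.428329 → u_2 = 6.714165 - (5.780008)/(13.428329) = 6.283731

6.2837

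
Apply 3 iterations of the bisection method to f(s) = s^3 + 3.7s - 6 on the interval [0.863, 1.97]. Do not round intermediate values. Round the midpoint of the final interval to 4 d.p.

f(0.863000) = -2.164164, f(1.970000) = 8.934373 (opposite signs)
step 1: m = 1.416500, f(m) = 2.083218 > 0 → root in [0.863000, 1.416500]
step 2: m = 1.139750, f(m) = -0.302355 < 0 → root in [1.139750, 1.416500]
step 3: m = 1.278125, f(m) = 0.817012 > 0 → root in [1.139750, 1.278125]
Midpoint of [1.139750, 1.278125] = 1.208938

1.2089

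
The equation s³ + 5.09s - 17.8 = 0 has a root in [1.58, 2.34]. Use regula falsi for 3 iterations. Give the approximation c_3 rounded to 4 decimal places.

False-position update: c = (a·f(b) − b·f(a))/(f(b) − f(a)); replace the endpoint whose sign matches f(c).
f(1.580000) = -5.813488, f(2.340000) = 6.923504
step 1: c = 1.926883, f(c) = -0.837878 < 0 → new bracket [1.926883, 2.340000]
step 2: c = 1.971481, f(c) = -0.102528 < 0 → new bracket [1.971481, 2.340000]
step 3: c = 1.976859, f(c) = -0.012280 < 0 → new bracket [1.976859, 2.340000]

1.9769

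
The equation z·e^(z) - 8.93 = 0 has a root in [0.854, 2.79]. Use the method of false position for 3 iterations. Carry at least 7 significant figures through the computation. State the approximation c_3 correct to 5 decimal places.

1.49311

f(0.854000) = -6.923933, f(2.790000) = 36.494045
step 1: c = 1.162737, f(c) = -5.210781 < 0 → new bracket [1.162737, 2.790000]
step 2: c = 1.366054, f(c) = -3.575268 < 0 → new bracket [1.366054, 2.790000]
step 3: c = 1.493109, f(c) = -2.284306 < 0 → new bracket [1.493109, 2.790000]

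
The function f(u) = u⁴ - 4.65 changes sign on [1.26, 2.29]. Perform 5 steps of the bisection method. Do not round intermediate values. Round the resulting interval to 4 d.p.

f(1.260000) = -2.129526, f(2.290000) = 22.850585 (opposite signs)
step 1: m = 1.775000, f(m) = 5.276438 > 0 → root in [1.260000, 1.775000]
step 2: m = 1.517500, f(m) = 0.652917 > 0 → root in [1.260000, 1.517500]
step 3: m = 1.388750, f(m) = -0.930400 < 0 → root in [1.388750, 1.517500]
step 4: m = 1.453125, f(m) = -0.191263 < 0 → root in [1.453125, 1.517500]
step 5: m = 1.485313, f(m) = 0.217112 > 0 → root in [1.453125, 1.485313]

[1.4531, 1.4853]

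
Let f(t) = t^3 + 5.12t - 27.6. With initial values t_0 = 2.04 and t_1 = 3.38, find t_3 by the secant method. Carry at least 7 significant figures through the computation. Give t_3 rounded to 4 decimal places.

2.4373

f(t_0) = -8.665536, f(t_1) = 28.320072
t_2 = 3.380000 - (28.320072)·(3.380000 - 2.040000)/(28.320072 - (-8.665536)) = 2.353955; f(t_2) = -2.504240
t_3 = 2.353955 - (-2.504240)·(2.353955 - 3.380000)/(-2.504240 - (28.320072)) = 2.437313; f(t_3) = -0.642105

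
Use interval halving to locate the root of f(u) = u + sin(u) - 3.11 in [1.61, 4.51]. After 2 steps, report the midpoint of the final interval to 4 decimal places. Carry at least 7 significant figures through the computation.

2.6975

f(1.610000) = -0.500768, f(4.510000) = 0.420411 (opposite signs)
step 1: m = 3.060000, f(m) = 0.031502 > 0 → root in [1.610000, 3.060000]
step 2: m = 2.335000, f(m) = -0.053066 < 0 → root in [2.335000, 3.060000]
Midpoint of [2.335000, 3.060000] = 2.697500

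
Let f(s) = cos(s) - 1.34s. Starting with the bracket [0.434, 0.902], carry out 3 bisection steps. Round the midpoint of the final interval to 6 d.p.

f(0.434000) = 0.325731, f(0.902000) = -0.588638 (opposite signs)
step 1: m = 0.668000, f(m) = -0.110058 < 0 → root in [0.434000, 0.668000]
step 2: m = 0.551000, f(m) = 0.113661 > 0 → root in [0.551000, 0.668000]
step 3: m = 0.609500, f(m) = 0.003204 > 0 → root in [0.609500, 0.668000]
Midpoint of [0.609500, 0.668000] = 0.638750

0.638750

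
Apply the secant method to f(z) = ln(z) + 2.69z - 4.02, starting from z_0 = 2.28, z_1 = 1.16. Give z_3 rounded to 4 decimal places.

1.3760

f(z_0) = 2.937375, f(z_1) = -0.751180
z_2 = 1.160000 - (-0.751180)·(1.160000 - 2.280000)/(-0.751180 - (2.937375)) = 1.388090; f(z_2) = 0.041890
z_3 = 1.388090 - (0.041890)·(1.388090 - 1.160000)/(0.041890 - (-0.751180)) = 1.376042; f(z_3) = 0.000764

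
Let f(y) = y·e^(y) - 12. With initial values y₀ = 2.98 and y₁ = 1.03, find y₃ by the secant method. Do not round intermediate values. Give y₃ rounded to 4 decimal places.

f(y_0) = 46.669694, f(y_1) = -9.114902
y_2 = 1.030000 - (-9.114902)·(1.030000 - 2.980000)/(-9.114902 - (46.669694)) = 1.348619; f(y_2) = -6.804978
y_3 = 1.348619 - (-6.804978)·(1.348619 - 1.030000)/(-6.804978 - (-9.114902)) = 2.287264; f(y_3) = 10.524881

2.2873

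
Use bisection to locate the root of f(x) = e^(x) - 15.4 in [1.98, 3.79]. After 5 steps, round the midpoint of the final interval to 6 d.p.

f(1.980000) = -8.157257, f(3.790000) = 28.856400 (opposite signs)
step 1: m = 2.885000, f(m) = 2.503568 > 0 → root in [1.980000, 2.885000]
step 2: m = 2.432500, f(m) = -4.012685 < 0 → root in [2.432500, 2.885000]
step 3: m = 2.658750, f(m) = -1.121570 < 0 → root in [2.658750, 2.885000]
step 4: m = 2.771875, f(m) = 0.588585 > 0 → root in [2.658750, 2.771875]
step 5: m = 2.715312, f(m) = -0.290669 < 0 → root in [2.715312, 2.771875]
Midpoint of [2.715312, 2.771875] = 2.743594

2.743594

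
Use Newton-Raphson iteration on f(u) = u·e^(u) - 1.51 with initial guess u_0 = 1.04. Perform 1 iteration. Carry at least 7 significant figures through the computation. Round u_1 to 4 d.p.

0.7918

Newton update: u ← u − f(u)/f'(u).
f'(u) = (u + 1)·e^(u)
u_0 = 1.040000: f = 1.432386, f' = 5.771603 → u_1 = 1.040000 - (1.432386)/(5.771603) = 0.791822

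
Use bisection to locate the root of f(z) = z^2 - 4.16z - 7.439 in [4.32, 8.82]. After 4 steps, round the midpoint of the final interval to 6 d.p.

f(4.320000) = -6.747800, f(8.820000) = 33.662200 (opposite signs)
step 1: m = 6.570000, f(m) = 8.394700 > 0 → root in [4.320000, 6.570000]
step 2: m = 5.445000, f(m) = -0.442175 < 0 → root in [5.445000, 6.570000]
step 3: m = 6.007500, f(m) = 3.659856 > 0 → root in [5.445000, 6.007500]
step 4: m = 5.726250, f(m) = 1.529739 > 0 → root in [5.445000, 5.726250]
Midpoint of [5.445000, 5.726250] = 5.585625

5.585625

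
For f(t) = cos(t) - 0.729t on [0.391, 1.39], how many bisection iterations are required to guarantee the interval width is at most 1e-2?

Initial width b − a = 1.39 − 0.391 = 0.999000.
After n steps the width is (b−a)/2^n; need (b−a)/2^n ≤ 1e-2.
So n ≥ log₂(0.999000/1e-2) = log₂(99.9000) ≈ 6.6424.
Hence n = 7.

7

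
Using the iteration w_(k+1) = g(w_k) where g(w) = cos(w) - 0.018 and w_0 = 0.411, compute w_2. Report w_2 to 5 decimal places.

w_1 = g(0.411000) = 0.898722
w_2 = g(0.898722) = 0.604611

0.60461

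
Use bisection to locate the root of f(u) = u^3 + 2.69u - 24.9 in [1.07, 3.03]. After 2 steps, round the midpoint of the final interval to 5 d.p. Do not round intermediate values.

2.78500

f(1.070000) = -20.796657, f(3.030000) = 11.068827 (opposite signs)
step 1: m = 2.050000, f(m) = -10.770375 < 0 → root in [2.050000, 3.030000]
step 2: m = 2.540000, f(m) = -1.680336 < 0 → root in [2.540000, 3.030000]
Midpoint of [2.540000, 3.030000] = 2.785000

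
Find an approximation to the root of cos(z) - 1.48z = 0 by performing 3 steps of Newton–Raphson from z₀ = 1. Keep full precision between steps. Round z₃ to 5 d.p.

0.56916

Newton update: z ← z − f(z)/f'(z).
f'(z) = -sin(z) - 1.48
z_0 = 1.000000: f = -0.939698, f' = -2.321471 → z_1 = 1.000000 - (-0.939698)/(-2.321471) = 0.595215
z_1 = 0.595215: f = -0.052889, f' = -2.040686 → z_2 = 0.595215 - (-0.052889)/(-2.040686) = 0.569297
z_2 = 0.569297: f = -0.000280, f' = -2.019040 → z_3 = 0.569297 - (-0.000280)/(-2.019040) = 0.569159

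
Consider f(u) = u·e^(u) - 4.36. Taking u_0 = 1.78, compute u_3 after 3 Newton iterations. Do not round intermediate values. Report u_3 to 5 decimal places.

f'(u) = (u + 1)·e^(u)
u_0 = 1.780000: f = 6.195144, f' = 16.485001 → u_1 = 1.780000 - (6.195144)/(16.485001) = 1.404195
u_1 = 1.404195: f = 1.358230, f' = 9.790478 → u_2 = 1.404195 - (1.358230)/(9.790478) = 1.265465
u_2 = 1.265465: f = 0.125748, f' = 8.030490 → u_3 = 1.265465 - (0.125748)/(8.030490) = 1.249807

1.24981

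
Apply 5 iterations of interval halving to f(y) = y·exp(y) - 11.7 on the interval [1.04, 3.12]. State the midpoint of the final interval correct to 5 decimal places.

f(1.040000) = -8.757614, f(3.120000) = 58.956704 (opposite signs)
step 1: m = 2.080000, f(m) = 4.949295 > 0 → root in [1.040000, 2.080000]
step 2: m = 1.560000, f(m) = -4.276239 < 0 → root in [1.560000, 2.080000]
step 3: m = 1.820000, f(m) = -0.467218 < 0 → root in [1.820000, 2.080000]
step 4: m = 1.950000, f(m) = 2.005941 > 0 → root in [1.820000, 1.950000]
step 5: m = 1.885000, f(m) = 0.715278 > 0 → root in [1.820000, 1.885000]
Midpoint of [1.820000, 1.885000] = 1.852500

1.85250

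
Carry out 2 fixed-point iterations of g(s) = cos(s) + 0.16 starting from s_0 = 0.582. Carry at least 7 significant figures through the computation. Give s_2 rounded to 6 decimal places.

0.704197

s_1 = g(0.582000) = 0.995365
s_2 = g(0.995365) = 0.704197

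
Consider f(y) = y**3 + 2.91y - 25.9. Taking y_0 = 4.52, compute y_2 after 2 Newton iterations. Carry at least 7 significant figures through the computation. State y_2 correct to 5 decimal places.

2.74197

f'(y) = 3y**2 + 2.91
y_0 = 4.520000: f = 79.598608, f' = 64.201200 → y_1 = 4.520000 - (79.598608)/(64.201200) = 3.280169
y_1 = 3.280169: f = 18.938315, f' = 35.188535 → y_2 = 3.280169 - (18.938315)/(35.188535) = 2.741974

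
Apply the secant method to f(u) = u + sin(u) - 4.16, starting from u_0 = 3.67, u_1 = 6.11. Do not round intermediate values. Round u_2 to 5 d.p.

f(u_0) = -0.994159, f(u_1) = 1.777679
u_2 = 6.110000 - (1.777679)·(6.110000 - 3.670000)/(1.777679 - (-0.994159)) = 4.545140; f(u_2) = -0.600906

4.54514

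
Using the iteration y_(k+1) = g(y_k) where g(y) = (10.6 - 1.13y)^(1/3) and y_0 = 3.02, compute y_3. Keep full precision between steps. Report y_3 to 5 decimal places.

2.02479

y_1 = g(3.020000) = 1.929852
y_2 = g(1.929852) = 2.034346
y_3 = g(2.034346) = 2.024791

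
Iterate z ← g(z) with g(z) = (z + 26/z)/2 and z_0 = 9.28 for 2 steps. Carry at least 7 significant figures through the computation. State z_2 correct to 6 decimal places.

5.172442

z_1 = g(9.280000) = 6.040862
z_2 = g(6.040862) = 5.172442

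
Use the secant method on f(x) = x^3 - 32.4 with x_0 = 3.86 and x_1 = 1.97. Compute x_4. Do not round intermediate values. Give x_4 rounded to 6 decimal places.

3.174283

f(x_0) = 25.112456, f(x_1) = -24.754627
x_2 = 1.970000 - (-24.754627)·(1.970000 - 3.860000)/(-24.754627 - (25.112456)) = 2.908219; f(x_2) = -7.803046
x_3 = 2.908219 - (-7.803046)·(2.908219 - 1.970000)/(-7.803046 - (-24.754627)) = 3.340094; f(x_3) = 4.862855
x_4 = 3.340094 - (4.862855)·(3.340094 - 2.908219)/(4.862855 - (-7.803046)) = 3.174283; f(x_4) = -0.415691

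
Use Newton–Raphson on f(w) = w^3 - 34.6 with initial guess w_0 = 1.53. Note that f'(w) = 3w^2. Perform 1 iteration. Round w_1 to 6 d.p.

5.946880

w_0 = 1.530000: f = -31.018423, f' = 7.022700 → w_1 = 1.530000 - (-31.018423)/(7.022700) = 5.946880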